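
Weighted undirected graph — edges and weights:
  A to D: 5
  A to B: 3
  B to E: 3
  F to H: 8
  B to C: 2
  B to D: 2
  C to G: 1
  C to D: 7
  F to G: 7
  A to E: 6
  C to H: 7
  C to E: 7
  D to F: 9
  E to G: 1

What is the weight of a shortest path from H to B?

Some routes from H to B:
H→C→D→B: 7 + 7 + 2 = 16
H→C→B: 7 + 2 = 9
H→C→G→E→B: 7 + 1 + 1 + 3 = 12
The minimum is 9.

9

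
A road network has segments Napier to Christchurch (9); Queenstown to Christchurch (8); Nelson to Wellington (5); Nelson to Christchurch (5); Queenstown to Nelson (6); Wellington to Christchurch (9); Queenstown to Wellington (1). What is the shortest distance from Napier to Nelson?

Comparing a few candidate routes:
Napier-Christchurch-Wellington-Nelson: 9 + 9 + 5 = 23
Napier-Christchurch-Queenstown-Wellington-Nelson: 9 + 8 + 1 + 5 = 23
Napier-Christchurch-Nelson: 9 + 5 = 14
Best route has total 14.

14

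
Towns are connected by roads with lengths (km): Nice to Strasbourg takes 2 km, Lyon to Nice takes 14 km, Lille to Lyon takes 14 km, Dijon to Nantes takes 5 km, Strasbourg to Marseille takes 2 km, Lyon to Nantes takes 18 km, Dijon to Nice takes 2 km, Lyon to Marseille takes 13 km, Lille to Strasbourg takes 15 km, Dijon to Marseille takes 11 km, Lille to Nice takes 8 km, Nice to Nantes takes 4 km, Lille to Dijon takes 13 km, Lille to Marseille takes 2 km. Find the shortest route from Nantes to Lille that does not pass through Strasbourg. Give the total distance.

12

Comparing a few candidate routes:
Nantes - Dijon - Marseille - Lille: 5 + 11 + 2 = 18
Nantes - Dijon - Lille: 5 + 13 = 18
Nantes - Nice - Lille: 4 + 8 = 12
Nantes - Dijon - Nice - Lille: 5 + 2 + 8 = 15
The minimum is 12 km.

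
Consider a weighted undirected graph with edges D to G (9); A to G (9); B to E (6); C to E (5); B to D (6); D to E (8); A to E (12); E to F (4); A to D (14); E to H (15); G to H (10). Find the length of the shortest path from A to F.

16

Some routes from A to F:
A→E→F: 12 + 4 = 16
A→D→E→F: 14 + 8 + 4 = 26
A→G→D→E→F: 9 + 9 + 8 + 4 = 30
The minimum is 16.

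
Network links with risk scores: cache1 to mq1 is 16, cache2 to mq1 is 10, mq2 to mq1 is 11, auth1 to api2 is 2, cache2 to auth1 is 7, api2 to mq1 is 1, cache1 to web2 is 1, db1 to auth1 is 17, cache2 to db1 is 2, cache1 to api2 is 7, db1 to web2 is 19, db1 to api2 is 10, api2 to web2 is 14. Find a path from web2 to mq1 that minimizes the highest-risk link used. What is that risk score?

7

A few of the web2→mq1 routes:
web2 - cache1 - api2 - mq1: max(1, 7, 1) = 7
web2 - api2 - auth1 - cache2 - mq1: max(14, 2, 7, 10) = 14
web2 - cache1 - api2 - auth1 - cache2 - mq1: max(1, 7, 2, 7, 10) = 10
web2 - cache1 - api2 - db1 - cache2 - mq1: max(1, 7, 10, 2, 10) = 10
Best route has worst link 7.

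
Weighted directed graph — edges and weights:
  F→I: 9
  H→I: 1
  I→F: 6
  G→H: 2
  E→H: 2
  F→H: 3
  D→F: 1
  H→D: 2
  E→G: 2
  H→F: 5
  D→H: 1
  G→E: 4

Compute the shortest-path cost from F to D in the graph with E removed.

5

Routes from F to D avoiding E:
F → H → D: 3 + 2 = 5
Shortest: 5.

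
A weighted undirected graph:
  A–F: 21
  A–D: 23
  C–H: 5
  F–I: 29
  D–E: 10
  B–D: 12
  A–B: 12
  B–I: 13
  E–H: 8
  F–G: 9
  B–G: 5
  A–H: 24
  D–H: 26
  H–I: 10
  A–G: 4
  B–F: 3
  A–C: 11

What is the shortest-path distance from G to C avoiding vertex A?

33

Comparing a few candidate routes:
G-B-D-E-H-C: 5 + 12 + 10 + 8 + 5 = 40
G-B-I-H-C: 5 + 13 + 10 + 5 = 33
G-F-B-D-E-H-C: 9 + 3 + 12 + 10 + 8 + 5 = 47
G-B-F-I-H-C: 5 + 3 + 29 + 10 + 5 = 52
G-F-B-I-H-C: 9 + 3 + 13 + 10 + 5 = 40
G-B-D-H-C: 5 + 12 + 26 + 5 = 48
The minimum is 33.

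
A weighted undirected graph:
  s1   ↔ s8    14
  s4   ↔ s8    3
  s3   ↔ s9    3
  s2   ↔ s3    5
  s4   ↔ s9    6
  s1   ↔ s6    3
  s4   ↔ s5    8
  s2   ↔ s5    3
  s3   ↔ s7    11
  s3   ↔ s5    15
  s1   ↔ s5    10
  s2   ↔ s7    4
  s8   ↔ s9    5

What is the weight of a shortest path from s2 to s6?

A few of the s2→s6 routes:
s2 -> s3 -> s9 -> s4 -> s8 -> s1 -> s6: 5 + 3 + 6 + 3 + 14 + 3 = 34
s2 -> s3 -> s5 -> s1 -> s6: 5 + 15 + 10 + 3 = 33
s2 -> s5 -> s1 -> s6: 3 + 10 + 3 = 16
s2 -> s3 -> s9 -> s8 -> s1 -> s6: 5 + 3 + 5 + 14 + 3 = 30
s2 -> s5 -> s4 -> s8 -> s1 -> s6: 3 + 8 + 3 + 14 + 3 = 31
Shortest: 16.

16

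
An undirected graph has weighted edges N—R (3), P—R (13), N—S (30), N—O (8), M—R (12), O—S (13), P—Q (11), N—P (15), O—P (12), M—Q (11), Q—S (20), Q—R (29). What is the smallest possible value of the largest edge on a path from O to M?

12

Checking several routes:
O → P → Q → M: max(12, 11, 11) = 12
O → N → R → P → Q → M: max(8, 3, 13, 11, 11) = 13
O → P → R → M: max(12, 13, 12) = 13
O → N → P → Q → M: max(8, 15, 11, 11) = 15
O → N → R → M: max(8, 3, 12) = 12
Best route has worst link 12.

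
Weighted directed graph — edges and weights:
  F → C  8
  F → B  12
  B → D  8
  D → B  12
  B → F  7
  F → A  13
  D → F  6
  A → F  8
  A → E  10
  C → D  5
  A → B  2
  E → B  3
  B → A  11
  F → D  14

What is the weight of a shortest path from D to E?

Routes from D to E:
D - B - F - A - E: 12 + 7 + 13 + 10 = 42
D - B - A - E: 12 + 11 + 10 = 33
D - F - B - A - E: 6 + 12 + 11 + 10 = 39
D - F - A - E: 6 + 13 + 10 = 29
Shortest: 29.

29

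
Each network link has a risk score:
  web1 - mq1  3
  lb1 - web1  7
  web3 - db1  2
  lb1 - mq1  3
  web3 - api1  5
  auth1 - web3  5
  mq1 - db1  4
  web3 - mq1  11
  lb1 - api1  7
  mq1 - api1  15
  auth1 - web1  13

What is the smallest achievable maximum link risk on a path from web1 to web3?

Checking several routes:
web1 -> lb1 -> mq1 -> web3: max(7, 3, 11) = 11
web1 -> lb1 -> api1 -> web3: max(7, 7, 5) = 7
web1 -> mq1 -> lb1 -> api1 -> web3: max(3, 3, 7, 5) = 7
web1 -> lb1 -> mq1 -> db1 -> web3: max(7, 3, 4, 2) = 7
web1 -> mq1 -> db1 -> web3: max(3, 4, 2) = 4
The minimum achievable maximum is 4.

4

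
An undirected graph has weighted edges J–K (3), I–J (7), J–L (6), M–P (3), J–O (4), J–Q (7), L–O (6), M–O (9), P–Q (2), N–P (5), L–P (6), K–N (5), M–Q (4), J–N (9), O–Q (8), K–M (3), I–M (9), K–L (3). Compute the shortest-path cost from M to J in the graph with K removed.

11

Checking several routes:
M-Q-J: 4 + 7 = 11
M-P-Q-J: 3 + 2 + 7 = 12
M-O-J: 9 + 4 = 13
Best route has total 11.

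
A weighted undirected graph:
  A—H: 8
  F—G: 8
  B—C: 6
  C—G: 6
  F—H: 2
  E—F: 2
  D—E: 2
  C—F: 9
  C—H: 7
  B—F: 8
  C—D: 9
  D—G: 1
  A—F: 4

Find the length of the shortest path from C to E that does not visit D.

Paths from C to E avoiding D:
C → H → A → F → E: 7 + 8 + 4 + 2 = 21
C → G → F → E: 6 + 8 + 2 = 16
C → B → F → E: 6 + 8 + 2 = 16
C → F → E: 9 + 2 = 11
C → H → F → E: 7 + 2 + 2 = 11
Shortest: 11.

11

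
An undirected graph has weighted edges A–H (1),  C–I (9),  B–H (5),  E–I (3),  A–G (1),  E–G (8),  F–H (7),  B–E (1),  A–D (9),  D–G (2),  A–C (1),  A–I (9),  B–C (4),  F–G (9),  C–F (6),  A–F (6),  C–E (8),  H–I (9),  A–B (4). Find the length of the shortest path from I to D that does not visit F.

Comparing a few candidate routes:
I -> C -> A -> G -> D: 9 + 1 + 1 + 2 = 13
I -> A -> G -> D: 9 + 1 + 2 = 12
I -> H -> A -> G -> D: 9 + 1 + 1 + 2 = 13
I -> E -> B -> C -> A -> G -> D: 3 + 1 + 4 + 1 + 1 + 2 = 12
I -> E -> B -> A -> G -> D: 3 + 1 + 4 + 1 + 2 = 11
Shortest: 11.

11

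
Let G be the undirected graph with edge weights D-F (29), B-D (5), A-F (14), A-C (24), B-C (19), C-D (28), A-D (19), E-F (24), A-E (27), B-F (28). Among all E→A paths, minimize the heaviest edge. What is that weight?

Comparing a few candidate routes:
E -> F -> A: max(24, 14) = 24
E -> F -> B -> C -> A: max(24, 28, 19, 24) = 28
E -> F -> B -> C -> D -> A: max(24, 28, 19, 28, 19) = 28
E -> A: max(27) = 27
Best route has worst link 24.

24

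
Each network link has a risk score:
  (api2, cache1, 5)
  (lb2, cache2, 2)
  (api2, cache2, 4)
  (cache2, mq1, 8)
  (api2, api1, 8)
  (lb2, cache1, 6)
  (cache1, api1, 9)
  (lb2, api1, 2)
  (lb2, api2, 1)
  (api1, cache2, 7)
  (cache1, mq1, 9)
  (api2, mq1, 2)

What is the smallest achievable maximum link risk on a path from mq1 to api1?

2

A few of the mq1→api1 routes:
mq1 → api2 → lb2 → api1: max(2, 1, 2) = 2
mq1 → api2 → cache2 → lb2 → api1: max(2, 4, 2, 2) = 4
mq1 → api2 → cache1 → lb2 → cache2 → api1: max(2, 5, 6, 2, 7) = 7
mq1 → api2 → cache1 → lb2 → api1: max(2, 5, 6, 2) = 6
The minimum achievable maximum is 2.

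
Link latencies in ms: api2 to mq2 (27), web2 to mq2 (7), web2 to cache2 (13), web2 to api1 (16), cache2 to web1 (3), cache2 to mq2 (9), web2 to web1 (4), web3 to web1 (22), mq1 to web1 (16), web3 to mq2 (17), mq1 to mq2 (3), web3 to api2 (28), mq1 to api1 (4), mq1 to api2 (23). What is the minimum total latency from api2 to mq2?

Checking several routes:
api2→mq1→api1→web2→mq2: 23 + 4 + 16 + 7 = 50
api2→mq1→web1→cache2→mq2: 23 + 16 + 3 + 9 = 51
api2→mq1→web1→web2→mq2: 23 + 16 + 4 + 7 = 50
api2→web3→mq2: 28 + 17 = 45
api2→mq2: 27
api2→mq1→mq2: 23 + 3 = 26
Shortest: 26 ms.

26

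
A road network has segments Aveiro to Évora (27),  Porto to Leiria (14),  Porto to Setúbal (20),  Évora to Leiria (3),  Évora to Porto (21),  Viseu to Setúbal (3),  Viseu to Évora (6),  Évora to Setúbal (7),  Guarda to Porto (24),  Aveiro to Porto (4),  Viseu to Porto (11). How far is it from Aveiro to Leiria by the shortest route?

18

Some routes from Aveiro to Leiria:
Aveiro→Porto→Viseu→Évora→Leiria: 4 + 11 + 6 + 3 = 24
Aveiro→Évora→Leiria: 27 + 3 = 30
Aveiro→Porto→Viseu→Setúbal→Évora→Leiria: 4 + 11 + 3 + 7 + 3 = 28
Aveiro→Porto→Évora→Leiria: 4 + 21 + 3 = 28
Aveiro→Porto→Leiria: 4 + 14 = 18
Best route has total 18.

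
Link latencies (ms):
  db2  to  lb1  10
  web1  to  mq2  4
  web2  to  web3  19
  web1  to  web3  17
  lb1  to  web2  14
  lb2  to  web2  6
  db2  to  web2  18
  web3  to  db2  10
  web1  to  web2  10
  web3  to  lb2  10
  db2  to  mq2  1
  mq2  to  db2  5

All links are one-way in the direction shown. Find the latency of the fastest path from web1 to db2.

Routes from web1 to db2:
web1 → web3 → db2: 17 + 10 = 27
web1 → mq2 → db2: 4 + 5 = 9
web1 → web2 → web3 → db2: 10 + 19 + 10 = 39
Best route has total 9 ms.

9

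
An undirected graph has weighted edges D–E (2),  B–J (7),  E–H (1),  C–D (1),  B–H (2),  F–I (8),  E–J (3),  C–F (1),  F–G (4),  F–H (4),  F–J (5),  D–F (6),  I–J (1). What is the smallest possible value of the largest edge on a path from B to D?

A few of the B→D routes:
B -> H -> E -> J -> F -> C -> D: max(2, 1, 3, 5, 1, 1) = 5
B -> H -> F -> J -> E -> D: max(2, 4, 5, 3, 2) = 5
B -> H -> E -> D: max(2, 1, 2) = 2
B -> H -> F -> C -> D: max(2, 4, 1, 1) = 4
The minimum achievable maximum is 2.

2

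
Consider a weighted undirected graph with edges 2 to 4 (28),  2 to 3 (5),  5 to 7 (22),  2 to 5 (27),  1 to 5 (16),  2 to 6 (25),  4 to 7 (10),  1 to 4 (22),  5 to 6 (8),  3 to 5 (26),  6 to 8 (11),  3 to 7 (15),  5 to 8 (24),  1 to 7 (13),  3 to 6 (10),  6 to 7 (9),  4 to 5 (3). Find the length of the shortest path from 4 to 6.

11

Some routes from 4 to 6:
4 → 5 → 7 → 6: 3 + 22 + 9 = 34
4 → 5 → 6: 3 + 8 = 11
4 → 5 → 8 → 6: 3 + 24 + 11 = 38
4 → 7 → 3 → 6: 10 + 15 + 10 = 35
4 → 7 → 6: 10 + 9 = 19
The minimum is 11.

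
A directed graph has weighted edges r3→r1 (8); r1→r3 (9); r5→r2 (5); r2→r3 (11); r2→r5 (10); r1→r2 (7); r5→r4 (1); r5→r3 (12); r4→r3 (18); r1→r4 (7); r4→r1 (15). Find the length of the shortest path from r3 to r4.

15

Routes from r3 to r4:
r3 → r1 → r4: 8 + 7 = 15
r3 → r1 → r2 → r5 → r4: 8 + 7 + 10 + 1 = 26
The minimum is 15.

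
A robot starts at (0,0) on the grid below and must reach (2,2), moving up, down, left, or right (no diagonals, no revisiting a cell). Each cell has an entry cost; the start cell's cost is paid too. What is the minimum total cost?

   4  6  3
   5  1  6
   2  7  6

Path r0c0 -> r1c0 -> r1c1 -> r1c2 -> r2c2: 4 + 5 + 1 + 6 + 6 = 22.

22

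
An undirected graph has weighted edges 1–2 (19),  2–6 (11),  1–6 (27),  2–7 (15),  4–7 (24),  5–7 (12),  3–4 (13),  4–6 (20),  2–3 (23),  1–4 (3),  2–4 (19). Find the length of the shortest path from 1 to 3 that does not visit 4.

Candidate routes:
1→2→3: 19 + 23 = 42
1→6→2→3: 27 + 11 + 23 = 61
Shortest: 42.

42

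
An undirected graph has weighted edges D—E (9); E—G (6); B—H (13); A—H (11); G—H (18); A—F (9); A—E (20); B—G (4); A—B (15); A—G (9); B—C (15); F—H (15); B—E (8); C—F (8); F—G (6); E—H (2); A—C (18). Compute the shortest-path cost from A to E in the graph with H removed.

15

Some routes from A to E avoiding H:
A → E: 20
A → G → B → E: 9 + 4 + 8 = 21
A → B → E: 15 + 8 = 23
A → G → E: 9 + 6 = 15
A → F → G → E: 9 + 6 + 6 = 21
Shortest: 15.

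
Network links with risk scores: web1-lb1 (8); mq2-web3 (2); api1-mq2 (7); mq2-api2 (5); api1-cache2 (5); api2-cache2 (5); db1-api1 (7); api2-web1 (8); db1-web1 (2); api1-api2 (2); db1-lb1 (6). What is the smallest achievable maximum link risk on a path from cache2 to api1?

A few of the cache2→api1 routes:
cache2 - api1: max(5) = 5
cache2 - api2 - api1: max(5, 2) = 5
cache2 - api2 - mq2 - api1: max(5, 5, 7) = 7
The minimum achievable maximum is 5.

5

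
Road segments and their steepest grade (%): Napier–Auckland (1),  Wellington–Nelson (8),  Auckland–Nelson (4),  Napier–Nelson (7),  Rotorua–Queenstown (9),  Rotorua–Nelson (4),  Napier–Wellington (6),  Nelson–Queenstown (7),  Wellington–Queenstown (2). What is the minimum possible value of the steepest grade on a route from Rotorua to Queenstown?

Checking several routes:
Rotorua→Nelson→Wellington→Queenstown: max(4, 8, 2) = 8
Rotorua→Nelson→Napier→Wellington→Queenstown: max(4, 7, 6, 2) = 7
Rotorua→Nelson→Queenstown: max(4, 7) = 7
Rotorua→Nelson→Auckland→Napier→Wellington→Queenstown: max(4, 4, 1, 6, 2) = 6
Smallest bottleneck: 6%.

6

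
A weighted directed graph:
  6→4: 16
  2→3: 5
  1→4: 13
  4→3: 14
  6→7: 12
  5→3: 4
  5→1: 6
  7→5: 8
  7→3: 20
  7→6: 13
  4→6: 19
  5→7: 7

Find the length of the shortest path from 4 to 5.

39

Routes from 4 to 5:
4 - 6 - 7 - 5: 19 + 12 + 8 = 39
The minimum is 39.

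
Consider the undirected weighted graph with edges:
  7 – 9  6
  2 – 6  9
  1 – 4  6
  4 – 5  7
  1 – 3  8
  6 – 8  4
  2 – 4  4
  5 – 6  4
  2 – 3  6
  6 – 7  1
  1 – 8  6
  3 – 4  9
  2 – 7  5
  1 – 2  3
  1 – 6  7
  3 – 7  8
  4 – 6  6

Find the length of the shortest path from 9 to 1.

Some routes from 9 to 1:
9 - 7 - 6 - 8 - 1: 6 + 1 + 4 + 6 = 17
9 - 7 - 2 - 1: 6 + 5 + 3 = 14
9 - 7 - 6 - 1: 6 + 1 + 7 = 14
9 - 7 - 6 - 2 - 1: 6 + 1 + 9 + 3 = 19
The minimum is 14.

14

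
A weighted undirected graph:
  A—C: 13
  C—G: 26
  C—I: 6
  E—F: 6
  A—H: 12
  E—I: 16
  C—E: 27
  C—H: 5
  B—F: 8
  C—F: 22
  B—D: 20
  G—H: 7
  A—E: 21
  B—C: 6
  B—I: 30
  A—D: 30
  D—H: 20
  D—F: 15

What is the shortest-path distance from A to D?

A few of the A→D routes:
A-H-D: 12 + 20 = 32
A-E-F-D: 21 + 6 + 15 = 42
A-C-H-D: 13 + 5 + 20 = 38
A-C-B-D: 13 + 6 + 20 = 39
A-D: 30
Shortest: 30.

30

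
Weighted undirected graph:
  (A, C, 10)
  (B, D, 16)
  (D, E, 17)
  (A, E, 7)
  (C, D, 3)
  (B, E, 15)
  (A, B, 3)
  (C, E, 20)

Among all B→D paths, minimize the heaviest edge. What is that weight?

Checking several routes:
B -> E -> D: max(15, 17) = 17
B -> E -> A -> C -> D: max(15, 7, 10, 3) = 15
B -> A -> E -> D: max(3, 7, 17) = 17
B -> D: max(16) = 16
B -> A -> C -> D: max(3, 10, 3) = 10
Smallest bottleneck: 10.

10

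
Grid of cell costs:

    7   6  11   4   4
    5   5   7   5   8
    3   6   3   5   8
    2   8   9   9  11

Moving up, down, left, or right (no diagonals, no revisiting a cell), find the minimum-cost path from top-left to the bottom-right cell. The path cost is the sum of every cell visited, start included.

Take r0c0 → r1c0 → r2c0 → r2c1 → r2c2 → r2c3 → r2c4 → r3c4 for a total of 7 + 5 + 3 + 6 + 3 + 5 + 8 + 11 = 48.

48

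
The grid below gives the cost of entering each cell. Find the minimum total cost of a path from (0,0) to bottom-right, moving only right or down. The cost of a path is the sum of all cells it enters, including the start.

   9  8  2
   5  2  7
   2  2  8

26

Cheapest: (0,0) -> (1,0) -> (1,1) -> (2,1) -> (2,2)
  9 + 5 + 2 + 2 + 8 = 26
(Top row then right column would cost 34.)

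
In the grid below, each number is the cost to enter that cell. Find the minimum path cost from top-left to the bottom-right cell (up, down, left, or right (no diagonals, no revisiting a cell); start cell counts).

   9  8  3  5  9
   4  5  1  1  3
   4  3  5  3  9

32

Cheapest: (0,0) (1,0) (1,1) (1,2) (1,3) (1,4) (2,4)
  9 + 4 + 5 + 1 + 1 + 3 + 9 = 32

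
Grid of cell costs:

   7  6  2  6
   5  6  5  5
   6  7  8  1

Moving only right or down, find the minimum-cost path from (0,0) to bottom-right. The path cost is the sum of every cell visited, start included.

26

Path r0c0 → r0c1 → r0c2 → r1c2 → r1c3 → r2c3: 7 + 6 + 2 + 5 + 5 + 1 = 26.
For comparison, the top-then-right route costs 27.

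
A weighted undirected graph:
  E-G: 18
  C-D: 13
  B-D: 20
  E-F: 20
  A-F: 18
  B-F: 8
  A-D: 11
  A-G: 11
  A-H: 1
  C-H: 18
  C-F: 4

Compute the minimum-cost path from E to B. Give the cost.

28

A few of the E→B routes:
E → G → A → F → B: 18 + 11 + 18 + 8 = 55
E → F → B: 20 + 8 = 28
E → G → A → D → B: 18 + 11 + 11 + 20 = 60
E → F → C → D → B: 20 + 4 + 13 + 20 = 57
Best route has total 28.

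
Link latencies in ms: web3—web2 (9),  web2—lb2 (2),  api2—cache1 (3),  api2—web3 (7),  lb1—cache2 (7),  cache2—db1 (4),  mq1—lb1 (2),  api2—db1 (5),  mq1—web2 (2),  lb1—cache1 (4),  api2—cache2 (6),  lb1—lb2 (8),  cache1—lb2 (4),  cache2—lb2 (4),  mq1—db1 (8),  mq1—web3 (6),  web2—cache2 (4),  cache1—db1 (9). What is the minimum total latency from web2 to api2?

Checking several routes:
web2-cache2-db1-api2: 4 + 4 + 5 = 13
web2-lb2-cache1-api2: 2 + 4 + 3 = 9
web2-mq1-db1-api2: 2 + 8 + 5 = 15
web2-mq1-lb1-cache1-api2: 2 + 2 + 4 + 3 = 11
web2-cache2-api2: 4 + 6 = 10
web2-lb2-cache2-api2: 2 + 4 + 6 = 12
Best route has total 9 ms.

9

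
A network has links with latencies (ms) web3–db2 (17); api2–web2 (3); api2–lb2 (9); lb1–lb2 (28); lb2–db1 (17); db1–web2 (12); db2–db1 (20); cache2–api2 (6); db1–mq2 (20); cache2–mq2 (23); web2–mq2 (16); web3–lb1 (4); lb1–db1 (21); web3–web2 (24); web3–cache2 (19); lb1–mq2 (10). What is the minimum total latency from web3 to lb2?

Comparing a few candidate routes:
web3-cache2-api2-lb2: 19 + 6 + 9 = 34
web3-lb1-mq2-web2-api2-lb2: 4 + 10 + 16 + 3 + 9 = 42
web3-lb1-lb2: 4 + 28 = 32
web3-lb1-db1-lb2: 4 + 21 + 17 = 42
web3-web2-api2-lb2: 24 + 3 + 9 = 36
The minimum is 32 ms.

32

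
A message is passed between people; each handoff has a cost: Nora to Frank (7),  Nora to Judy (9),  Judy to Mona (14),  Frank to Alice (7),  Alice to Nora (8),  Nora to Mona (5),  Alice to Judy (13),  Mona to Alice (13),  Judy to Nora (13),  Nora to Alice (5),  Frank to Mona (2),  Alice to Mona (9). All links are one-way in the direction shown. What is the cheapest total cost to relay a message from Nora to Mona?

Checking several routes:
Nora - Frank - Alice - Mona: 7 + 7 + 9 = 23
Nora - Judy - Mona: 9 + 14 = 23
Nora - Alice - Mona: 5 + 9 = 14
Nora - Frank - Mona: 7 + 2 = 9
Nora - Mona: 5
Nora - Alice - Judy - Mona: 5 + 13 + 14 = 32
The minimum is 5.

5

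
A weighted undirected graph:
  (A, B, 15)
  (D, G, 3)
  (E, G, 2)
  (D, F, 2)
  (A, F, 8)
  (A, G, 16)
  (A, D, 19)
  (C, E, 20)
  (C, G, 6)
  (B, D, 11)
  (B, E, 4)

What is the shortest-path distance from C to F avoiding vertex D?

Paths from C to F avoiding D:
C - G - A - F: 6 + 16 + 8 = 30
C - G - E - B - A - F: 6 + 2 + 4 + 15 + 8 = 35
C - E - B - A - F: 20 + 4 + 15 + 8 = 47
C - E - G - A - F: 20 + 2 + 16 + 8 = 46
The minimum is 30.

30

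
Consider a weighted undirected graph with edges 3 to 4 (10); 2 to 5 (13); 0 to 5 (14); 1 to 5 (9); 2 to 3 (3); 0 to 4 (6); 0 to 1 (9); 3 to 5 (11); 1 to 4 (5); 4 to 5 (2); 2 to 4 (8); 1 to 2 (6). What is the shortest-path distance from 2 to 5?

10

Comparing a few candidate routes:
2 - 1 - 4 - 5: 6 + 5 + 2 = 13
2 - 3 - 5: 3 + 11 = 14
2 - 1 - 5: 6 + 9 = 15
2 - 5: 13
2 - 3 - 4 - 5: 3 + 10 + 2 = 15
2 - 4 - 5: 8 + 2 = 10
The minimum is 10.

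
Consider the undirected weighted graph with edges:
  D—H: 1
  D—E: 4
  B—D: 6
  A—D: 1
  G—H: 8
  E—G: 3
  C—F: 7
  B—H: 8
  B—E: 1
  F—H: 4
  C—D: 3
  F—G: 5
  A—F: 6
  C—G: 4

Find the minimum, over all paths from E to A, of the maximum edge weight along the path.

Some routes from E to A:
E-B-D-H-F-A: max(1, 6, 1, 4, 6) = 6
E-B-D-A: max(1, 6, 1) = 6
E-G-F-H-D-A: max(3, 5, 4, 1, 1) = 5
E-D-A: max(4, 1) = 4
E-B-D-C-G-F-A: max(1, 6, 3, 4, 5, 6) = 6
E-G-C-D-A: max(3, 4, 3, 1) = 4
Best route has worst link 4.

4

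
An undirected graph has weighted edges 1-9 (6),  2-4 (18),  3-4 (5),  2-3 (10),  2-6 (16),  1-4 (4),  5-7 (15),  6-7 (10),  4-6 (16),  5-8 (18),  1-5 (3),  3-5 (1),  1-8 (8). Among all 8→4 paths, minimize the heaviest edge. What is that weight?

Checking several routes:
8-1-5-3-4: max(8, 3, 1, 5) = 8
8-1-4: max(8, 4) = 8
8-1-5-3-2-6-4: max(8, 3, 1, 10, 16, 16) = 16
Smallest bottleneck: 8.

8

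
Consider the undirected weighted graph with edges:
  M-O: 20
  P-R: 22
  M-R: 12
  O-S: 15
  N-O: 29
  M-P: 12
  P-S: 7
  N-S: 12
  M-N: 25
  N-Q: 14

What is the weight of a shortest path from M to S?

19

A few of the M→S routes:
M -> R -> P -> S: 12 + 22 + 7 = 41
M -> N -> S: 25 + 12 = 37
M -> O -> N -> S: 20 + 29 + 12 = 61
M -> P -> S: 12 + 7 = 19
M -> O -> S: 20 + 15 = 35
Shortest: 19.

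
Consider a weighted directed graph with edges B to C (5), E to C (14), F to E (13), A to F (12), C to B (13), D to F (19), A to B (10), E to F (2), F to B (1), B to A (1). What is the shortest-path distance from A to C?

Routes from A to C:
A - F - E - C: 12 + 13 + 14 = 39
A - B - C: 10 + 5 = 15
A - F - B - C: 12 + 1 + 5 = 18
The minimum is 15.

15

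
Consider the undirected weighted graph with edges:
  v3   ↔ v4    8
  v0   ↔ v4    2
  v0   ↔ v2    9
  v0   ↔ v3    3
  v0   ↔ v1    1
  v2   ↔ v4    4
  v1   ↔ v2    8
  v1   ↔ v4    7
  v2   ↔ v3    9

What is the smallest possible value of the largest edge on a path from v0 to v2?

4

A few of the v0→v2 routes:
v0 → v4 → v2: max(2, 4) = 4
v0 → v3 → v4 → v1 → v2: max(3, 8, 7, 8) = 8
v0 → v1 → v4 → v2: max(1, 7, 4) = 7
v0 → v4 → v1 → v2: max(2, 7, 8) = 8
v0 → v3 → v4 → v2: max(3, 8, 4) = 8
The minimum achievable maximum is 4.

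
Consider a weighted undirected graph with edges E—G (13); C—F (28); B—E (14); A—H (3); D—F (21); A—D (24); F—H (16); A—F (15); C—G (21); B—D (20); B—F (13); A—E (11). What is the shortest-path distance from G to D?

A few of the G→D routes:
G - E - A - D: 13 + 11 + 24 = 48
G - E - B - D: 13 + 14 + 20 = 47
G - E - A - F - D: 13 + 11 + 15 + 21 = 60
Shortest: 47.

47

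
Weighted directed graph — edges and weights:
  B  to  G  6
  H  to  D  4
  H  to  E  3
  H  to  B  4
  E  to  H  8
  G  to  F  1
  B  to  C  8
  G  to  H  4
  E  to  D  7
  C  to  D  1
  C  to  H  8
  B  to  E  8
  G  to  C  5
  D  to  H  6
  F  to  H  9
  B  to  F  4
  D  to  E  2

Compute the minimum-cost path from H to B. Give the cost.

4

Candidate routes:
H→B: 4
Best route has total 4.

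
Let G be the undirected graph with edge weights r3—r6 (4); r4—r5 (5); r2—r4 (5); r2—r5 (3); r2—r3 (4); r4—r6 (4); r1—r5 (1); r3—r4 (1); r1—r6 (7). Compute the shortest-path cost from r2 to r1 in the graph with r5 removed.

Candidate routes:
r2-r4-r3-r6-r1: 5 + 1 + 4 + 7 = 17
r2-r3-r6-r1: 4 + 4 + 7 = 15
r2-r4-r6-r1: 5 + 4 + 7 = 16
r2-r3-r4-r6-r1: 4 + 1 + 4 + 7 = 16
The minimum is 15.

15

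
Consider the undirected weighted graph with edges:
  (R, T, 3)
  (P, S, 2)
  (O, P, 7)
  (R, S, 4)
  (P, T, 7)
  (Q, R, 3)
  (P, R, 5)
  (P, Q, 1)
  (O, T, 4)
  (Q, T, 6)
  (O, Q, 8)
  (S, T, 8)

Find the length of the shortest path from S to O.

Comparing a few candidate routes:
S-P-Q-O: 2 + 1 + 8 = 11
S-P-O: 2 + 7 = 9
S-R-T-O: 4 + 3 + 4 = 11
Best route has total 9.

9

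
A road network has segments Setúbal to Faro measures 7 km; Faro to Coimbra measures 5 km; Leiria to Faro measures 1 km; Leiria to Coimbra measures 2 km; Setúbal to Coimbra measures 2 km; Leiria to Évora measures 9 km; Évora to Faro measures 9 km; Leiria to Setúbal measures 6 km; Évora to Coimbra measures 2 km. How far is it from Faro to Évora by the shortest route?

Checking several routes:
Faro → Leiria → Coimbra → Évora: 1 + 2 + 2 = 5
Faro → Évora: 9
Faro → Leiria → Setúbal → Coimbra → Évora: 1 + 6 + 2 + 2 = 11
Faro → Leiria → Évora: 1 + 9 = 10
Faro → Setúbal → Coimbra → Évora: 7 + 2 + 2 = 11
Faro → Coimbra → Évora: 5 + 2 = 7
Shortest: 5 km.

5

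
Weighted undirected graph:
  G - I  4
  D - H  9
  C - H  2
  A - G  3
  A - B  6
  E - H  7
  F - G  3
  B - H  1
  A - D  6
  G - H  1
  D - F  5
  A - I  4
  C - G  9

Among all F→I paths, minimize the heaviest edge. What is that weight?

Checking several routes:
F-D-A-B-H-G-I: max(5, 6, 6, 1, 1, 4) = 6
F-D-A-I: max(5, 6, 4) = 6
F-G-A-I: max(3, 3, 4) = 4
F-D-A-G-I: max(5, 6, 3, 4) = 6
F-G-I: max(3, 4) = 4
The minimum achievable maximum is 4.

4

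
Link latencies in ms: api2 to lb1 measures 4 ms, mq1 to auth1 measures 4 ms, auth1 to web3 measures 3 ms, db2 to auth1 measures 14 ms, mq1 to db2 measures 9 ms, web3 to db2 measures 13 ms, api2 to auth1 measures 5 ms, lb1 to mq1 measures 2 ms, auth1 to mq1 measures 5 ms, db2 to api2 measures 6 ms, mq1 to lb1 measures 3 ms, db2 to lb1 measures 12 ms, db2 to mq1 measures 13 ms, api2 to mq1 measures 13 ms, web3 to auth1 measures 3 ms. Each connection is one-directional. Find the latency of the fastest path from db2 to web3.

14

Checking several routes:
db2 -> api2 -> auth1 -> web3: 6 + 5 + 3 = 14
db2 -> mq1 -> auth1 -> web3: 13 + 4 + 3 = 20
db2 -> api2 -> lb1 -> mq1 -> auth1 -> web3: 6 + 4 + 2 + 4 + 3 = 19
db2 -> auth1 -> web3: 14 + 3 = 17
Best route has total 14 ms.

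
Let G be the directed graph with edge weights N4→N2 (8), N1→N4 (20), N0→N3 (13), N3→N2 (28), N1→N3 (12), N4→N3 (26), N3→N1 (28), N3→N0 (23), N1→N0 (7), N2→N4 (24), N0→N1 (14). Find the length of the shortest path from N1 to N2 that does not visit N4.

40

Candidate routes:
N1→N3→N2: 12 + 28 = 40
N1→N0→N3→N2: 7 + 13 + 28 = 48
Best route has total 40.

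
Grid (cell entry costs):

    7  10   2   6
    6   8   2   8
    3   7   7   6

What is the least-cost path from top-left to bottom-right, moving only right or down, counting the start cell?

Take r0c0 → r0c1 → r0c2 → r1c2 → r2c2 → r2c3 for a total of 7 + 10 + 2 + 2 + 7 + 6 = 34.
(Top row then right column would cost 39.)

34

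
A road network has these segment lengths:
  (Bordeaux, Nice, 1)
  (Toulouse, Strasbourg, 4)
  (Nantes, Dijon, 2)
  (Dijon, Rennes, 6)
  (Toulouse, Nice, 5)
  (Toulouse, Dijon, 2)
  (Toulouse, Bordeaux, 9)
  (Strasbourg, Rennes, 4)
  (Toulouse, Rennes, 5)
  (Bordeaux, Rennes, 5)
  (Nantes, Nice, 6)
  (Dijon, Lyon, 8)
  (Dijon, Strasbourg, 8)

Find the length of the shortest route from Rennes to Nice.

Some routes from Rennes to Nice:
Rennes-Toulouse-Dijon-Nantes-Nice: 5 + 2 + 2 + 6 = 15
Rennes-Toulouse-Nice: 5 + 5 = 10
Rennes-Bordeaux-Nice: 5 + 1 = 6
Rennes-Dijon-Toulouse-Nice: 6 + 2 + 5 = 13
Rennes-Dijon-Nantes-Nice: 6 + 2 + 6 = 14
Rennes-Strasbourg-Toulouse-Nice: 4 + 4 + 5 = 13
The minimum is 6.

6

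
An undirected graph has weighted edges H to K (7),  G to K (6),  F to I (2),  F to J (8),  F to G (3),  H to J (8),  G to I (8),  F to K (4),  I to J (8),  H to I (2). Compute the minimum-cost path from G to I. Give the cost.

5

Comparing a few candidate routes:
G → I: 8
G → K → F → I: 6 + 4 + 2 = 12
G → F → I: 3 + 2 = 5
Best route has total 5.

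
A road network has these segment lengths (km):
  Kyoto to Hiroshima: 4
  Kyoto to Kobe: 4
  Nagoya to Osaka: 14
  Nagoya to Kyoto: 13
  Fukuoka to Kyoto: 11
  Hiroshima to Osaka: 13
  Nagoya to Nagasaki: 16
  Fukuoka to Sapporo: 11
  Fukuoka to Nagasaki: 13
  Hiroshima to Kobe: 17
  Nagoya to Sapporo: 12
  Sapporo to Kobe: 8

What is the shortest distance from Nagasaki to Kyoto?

A few of the Nagasaki→Kyoto routes:
Nagasaki-Fukuoka-Sapporo-Kobe-Kyoto: 13 + 11 + 8 + 4 = 36
Nagasaki-Fukuoka-Kyoto: 13 + 11 = 24
Nagasaki-Nagoya-Sapporo-Kobe-Kyoto: 16 + 12 + 8 + 4 = 40
Nagasaki-Nagoya-Kyoto: 16 + 13 = 29
Best route has total 24 km.

24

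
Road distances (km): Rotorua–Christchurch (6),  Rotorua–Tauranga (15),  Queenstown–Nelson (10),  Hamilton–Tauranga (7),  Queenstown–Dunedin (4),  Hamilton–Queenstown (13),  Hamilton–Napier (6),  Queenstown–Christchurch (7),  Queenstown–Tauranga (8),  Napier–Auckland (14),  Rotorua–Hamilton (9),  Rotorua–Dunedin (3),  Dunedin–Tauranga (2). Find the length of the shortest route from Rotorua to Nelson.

A few of the Rotorua→Nelson routes:
Rotorua - Dunedin - Queenstown - Nelson: 3 + 4 + 10 = 17
Rotorua - Hamilton - Queenstown - Nelson: 9 + 13 + 10 = 32
Rotorua - Dunedin - Tauranga - Queenstown - Nelson: 3 + 2 + 8 + 10 = 23
Rotorua - Christchurch - Queenstown - Nelson: 6 + 7 + 10 = 23
Rotorua - Tauranga - Dunedin - Queenstown - Nelson: 15 + 2 + 4 + 10 = 31
The minimum is 17 km.

17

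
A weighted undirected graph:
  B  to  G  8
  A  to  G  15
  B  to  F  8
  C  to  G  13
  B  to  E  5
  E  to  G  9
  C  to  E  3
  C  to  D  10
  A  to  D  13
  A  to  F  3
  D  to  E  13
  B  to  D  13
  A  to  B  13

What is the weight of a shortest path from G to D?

Some routes from G to D:
G - C - D: 13 + 10 = 23
G - E - C - D: 9 + 3 + 10 = 22
G - B - E - D: 8 + 5 + 13 = 26
G - B - E - C - D: 8 + 5 + 3 + 10 = 26
G - E - D: 9 + 13 = 22
G - B - D: 8 + 13 = 21
Best route has total 21.

21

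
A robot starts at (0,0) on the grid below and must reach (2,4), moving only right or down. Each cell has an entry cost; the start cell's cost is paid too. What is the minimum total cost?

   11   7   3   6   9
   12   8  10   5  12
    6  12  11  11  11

54

One optimal route is r0c0 -> r0c1 -> r0c2 -> r0c3 -> r1c3 -> r2c3 -> r2c4.
Its cost is 11 + 7 + 3 + 6 + 5 + 11 + 11 = 54.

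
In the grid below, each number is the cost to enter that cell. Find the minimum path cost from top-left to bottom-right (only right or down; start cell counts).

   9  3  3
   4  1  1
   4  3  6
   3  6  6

Cheapest: [0,0]→[0,1]→[1,1]→[1,2]→[2,2]→[3,2]
  9 + 3 + 1 + 1 + 6 + 6 = 26
For comparison, the top-then-right route costs 28.

26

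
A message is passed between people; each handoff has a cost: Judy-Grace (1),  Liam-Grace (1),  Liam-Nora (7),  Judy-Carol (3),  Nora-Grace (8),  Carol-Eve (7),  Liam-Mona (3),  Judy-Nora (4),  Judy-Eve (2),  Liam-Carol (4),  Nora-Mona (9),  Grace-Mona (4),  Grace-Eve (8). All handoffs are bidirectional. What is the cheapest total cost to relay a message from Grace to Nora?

A few of the Grace→Nora routes:
Grace - Liam - Nora: 1 + 7 = 8
Grace - Liam - Mona - Nora: 1 + 3 + 9 = 13
Grace - Liam - Carol - Judy - Nora: 1 + 4 + 3 + 4 = 12
Grace - Nora: 8
Grace - Judy - Nora: 1 + 4 = 5
Best route has total 5.

5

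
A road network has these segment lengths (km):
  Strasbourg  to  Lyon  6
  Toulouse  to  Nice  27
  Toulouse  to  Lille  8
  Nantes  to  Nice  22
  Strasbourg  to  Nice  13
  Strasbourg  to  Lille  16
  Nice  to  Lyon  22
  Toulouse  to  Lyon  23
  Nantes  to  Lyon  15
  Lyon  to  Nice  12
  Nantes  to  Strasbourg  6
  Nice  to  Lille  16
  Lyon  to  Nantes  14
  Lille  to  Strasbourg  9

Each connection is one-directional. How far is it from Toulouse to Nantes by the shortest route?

A few of the Toulouse→Nantes routes:
Toulouse→Nice→Lyon→Nantes: 27 + 22 + 14 = 63
Toulouse→Lille→Strasbourg→Lyon→Nantes: 8 + 9 + 6 + 14 = 37
Toulouse→Lille→Strasbourg→Nice→Lyon→Nantes: 8 + 9 + 13 + 22 + 14 = 66
Toulouse→Lyon→Nantes: 23 + 14 = 37
The minimum is 37 km.

37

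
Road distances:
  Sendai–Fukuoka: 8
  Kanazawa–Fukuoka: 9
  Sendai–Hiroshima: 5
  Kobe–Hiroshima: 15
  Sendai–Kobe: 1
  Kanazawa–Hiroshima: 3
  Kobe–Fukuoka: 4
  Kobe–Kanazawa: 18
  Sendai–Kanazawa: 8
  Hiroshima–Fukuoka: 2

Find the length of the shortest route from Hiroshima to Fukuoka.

Checking several routes:
Hiroshima-Fukuoka: 2
Hiroshima-Sendai-Fukuoka: 5 + 8 = 13
Hiroshima-Sendai-Kobe-Fukuoka: 5 + 1 + 4 = 10
Hiroshima-Kanazawa-Fukuoka: 3 + 9 = 12
Best route has total 2.

2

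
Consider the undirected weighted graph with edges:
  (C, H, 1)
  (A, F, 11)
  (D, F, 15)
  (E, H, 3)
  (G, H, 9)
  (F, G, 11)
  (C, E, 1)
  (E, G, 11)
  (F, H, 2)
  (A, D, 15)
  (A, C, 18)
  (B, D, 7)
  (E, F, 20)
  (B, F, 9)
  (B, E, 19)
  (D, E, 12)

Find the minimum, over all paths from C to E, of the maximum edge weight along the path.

Checking several routes:
C - H - E: max(1, 3) = 3
C - E: max(1) = 1
C - H - G - E: max(1, 9, 11) = 11
C - H - F - G - E: max(1, 2, 11, 11) = 11
Smallest bottleneck: 1.

1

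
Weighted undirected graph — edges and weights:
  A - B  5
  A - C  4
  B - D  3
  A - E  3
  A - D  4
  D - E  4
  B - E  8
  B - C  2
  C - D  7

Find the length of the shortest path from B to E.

7

A few of the B→E routes:
B→A→E: 5 + 3 = 8
B→C→A→E: 2 + 4 + 3 = 9
B→D→E: 3 + 4 = 7
B→E: 8
Best route has total 7.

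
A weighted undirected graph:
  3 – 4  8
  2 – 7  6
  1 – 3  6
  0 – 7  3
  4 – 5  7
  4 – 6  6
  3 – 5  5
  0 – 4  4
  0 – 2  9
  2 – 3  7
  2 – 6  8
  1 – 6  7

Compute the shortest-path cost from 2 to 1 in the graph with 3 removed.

15

Paths from 2 to 1 avoiding 3:
2-7-0-4-6-1: 6 + 3 + 4 + 6 + 7 = 26
2-0-4-6-1: 9 + 4 + 6 + 7 = 26
2-6-1: 8 + 7 = 15
The minimum is 15.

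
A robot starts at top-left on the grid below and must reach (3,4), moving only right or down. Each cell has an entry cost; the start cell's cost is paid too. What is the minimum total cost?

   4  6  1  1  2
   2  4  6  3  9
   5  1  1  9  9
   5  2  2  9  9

32

One optimal route is r0c0 → r1c0 → r1c1 → r2c1 → r2c2 → r3c2 → r3c3 → r3c4.
Its cost is 4 + 2 + 4 + 1 + 1 + 2 + 9 + 9 = 32.
For comparison, the top-then-right route costs 41.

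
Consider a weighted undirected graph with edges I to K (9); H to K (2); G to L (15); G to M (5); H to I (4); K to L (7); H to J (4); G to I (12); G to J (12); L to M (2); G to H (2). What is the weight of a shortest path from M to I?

11

A few of the M→I routes:
M→L→K→H→I: 2 + 7 + 2 + 4 = 15
M→G→I: 5 + 12 = 17
M→G→H→I: 5 + 2 + 4 = 11
M→L→K→I: 2 + 7 + 9 = 18
M→G→H→K→I: 5 + 2 + 2 + 9 = 18
M→L→G→H→I: 2 + 15 + 2 + 4 = 23
Best route has total 11.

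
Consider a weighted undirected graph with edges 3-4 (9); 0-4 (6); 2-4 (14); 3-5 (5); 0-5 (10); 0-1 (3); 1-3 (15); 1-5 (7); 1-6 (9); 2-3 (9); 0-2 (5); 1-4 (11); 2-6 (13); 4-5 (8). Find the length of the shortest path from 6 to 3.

21

Comparing a few candidate routes:
6 - 1 - 3: 9 + 15 = 24
6 - 2 - 3: 13 + 9 = 22
6 - 1 - 5 - 3: 9 + 7 + 5 = 21
Best route has total 21.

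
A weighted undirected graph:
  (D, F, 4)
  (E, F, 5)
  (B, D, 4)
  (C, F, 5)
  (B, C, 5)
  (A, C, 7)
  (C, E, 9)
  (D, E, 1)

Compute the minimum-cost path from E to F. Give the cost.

Paths from E to F:
E → D → B → C → F: 1 + 4 + 5 + 5 = 15
E → D → F: 1 + 4 = 5
E → C → B → D → F: 9 + 5 + 4 + 4 = 22
E → F: 5
E → C → F: 9 + 5 = 14
The minimum is 5.

5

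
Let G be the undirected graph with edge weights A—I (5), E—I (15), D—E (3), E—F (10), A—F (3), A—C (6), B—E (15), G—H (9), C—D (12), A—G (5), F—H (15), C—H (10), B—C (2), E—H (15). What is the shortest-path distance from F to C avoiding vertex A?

25

Comparing a few candidate routes:
F → E → D → C: 10 + 3 + 12 = 25
F → E → B → C: 10 + 15 + 2 = 27
F → H → C: 15 + 10 = 25
F → H → E → D → C: 15 + 15 + 3 + 12 = 45
F → E → H → C: 10 + 15 + 10 = 35
Best route has total 25.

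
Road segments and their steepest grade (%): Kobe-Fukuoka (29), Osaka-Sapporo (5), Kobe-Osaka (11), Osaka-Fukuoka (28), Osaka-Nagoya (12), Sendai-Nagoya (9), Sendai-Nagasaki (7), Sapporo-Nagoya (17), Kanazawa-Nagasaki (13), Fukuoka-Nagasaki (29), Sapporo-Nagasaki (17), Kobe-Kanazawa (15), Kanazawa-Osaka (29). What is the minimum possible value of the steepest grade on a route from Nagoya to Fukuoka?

28

Checking several routes:
Nagoya -> Osaka -> Fukuoka: max(12, 28) = 28
Nagoya -> Sendai -> Nagasaki -> Kanazawa -> Kobe -> Osaka -> Fukuoka: max(9, 7, 13, 15, 11, 28) = 28
Nagoya -> Sendai -> Nagasaki -> Sapporo -> Osaka -> Fukuoka: max(9, 7, 17, 5, 28) = 28
Best route has worst link 28%.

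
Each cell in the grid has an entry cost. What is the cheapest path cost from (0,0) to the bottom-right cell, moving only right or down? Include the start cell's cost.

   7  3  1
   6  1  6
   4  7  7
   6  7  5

One optimal route is [0,0] → [0,1] → [0,2] → [1,2] → [2,2] → [3,2].
Its cost is 7 + 3 + 1 + 6 + 7 + 5 = 29.

29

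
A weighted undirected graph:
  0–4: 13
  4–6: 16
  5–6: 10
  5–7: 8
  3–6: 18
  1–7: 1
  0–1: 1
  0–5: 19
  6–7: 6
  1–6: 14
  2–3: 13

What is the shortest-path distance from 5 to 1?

9

Some routes from 5 to 1:
5→6→7→1: 10 + 6 + 1 = 17
5→0→1: 19 + 1 = 20
5→7→1: 8 + 1 = 9
5→6→4→0→1: 10 + 16 + 13 + 1 = 40
5→6→1: 10 + 14 = 24
5→7→6→1: 8 + 6 + 14 = 28
The minimum is 9.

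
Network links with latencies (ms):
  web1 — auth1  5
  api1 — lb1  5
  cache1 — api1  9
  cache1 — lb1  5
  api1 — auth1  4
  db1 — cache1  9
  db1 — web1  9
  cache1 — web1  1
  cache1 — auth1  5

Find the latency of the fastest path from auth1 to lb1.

9

A few of the auth1→lb1 routes:
auth1→cache1→lb1: 5 + 5 = 10
auth1→web1→cache1→lb1: 5 + 1 + 5 = 11
auth1→api1→lb1: 4 + 5 = 9
auth1→cache1→api1→lb1: 5 + 9 + 5 = 19
auth1→api1→cache1→lb1: 4 + 9 + 5 = 18
The minimum is 9 ms.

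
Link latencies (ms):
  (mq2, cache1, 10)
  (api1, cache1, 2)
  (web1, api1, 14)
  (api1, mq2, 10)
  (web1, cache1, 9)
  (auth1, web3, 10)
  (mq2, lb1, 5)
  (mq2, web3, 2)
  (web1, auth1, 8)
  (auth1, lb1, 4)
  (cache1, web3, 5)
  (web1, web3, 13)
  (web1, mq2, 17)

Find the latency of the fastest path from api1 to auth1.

A few of the api1→auth1 routes:
api1 - mq2 - lb1 - auth1: 10 + 5 + 4 = 19
api1 - mq2 - web3 - auth1: 10 + 2 + 10 = 22
api1 - cache1 - web1 - auth1: 2 + 9 + 8 = 19
api1 - cache1 - mq2 - lb1 - auth1: 2 + 10 + 5 + 4 = 21
api1 - cache1 - web3 - mq2 - lb1 - auth1: 2 + 5 + 2 + 5 + 4 = 18
api1 - cache1 - web3 - auth1: 2 + 5 + 10 = 17
The minimum is 17 ms.

17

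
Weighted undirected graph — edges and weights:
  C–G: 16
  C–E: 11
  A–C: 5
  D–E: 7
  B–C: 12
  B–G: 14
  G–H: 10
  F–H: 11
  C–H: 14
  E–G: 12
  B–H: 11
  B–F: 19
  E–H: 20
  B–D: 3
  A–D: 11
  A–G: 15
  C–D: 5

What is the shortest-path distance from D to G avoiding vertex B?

19

Checking several routes:
D -> A -> G: 11 + 15 = 26
D -> C -> H -> G: 5 + 14 + 10 = 29
D -> C -> E -> G: 5 + 11 + 12 = 28
D -> C -> A -> G: 5 + 5 + 15 = 25
D -> E -> G: 7 + 12 = 19
D -> C -> G: 5 + 16 = 21
Shortest: 19.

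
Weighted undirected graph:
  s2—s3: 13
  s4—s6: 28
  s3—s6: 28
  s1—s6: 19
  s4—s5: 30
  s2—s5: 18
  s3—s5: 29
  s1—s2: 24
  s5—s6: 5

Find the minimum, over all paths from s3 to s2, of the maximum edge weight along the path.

A few of the s3→s2 routes:
s3 - s5 - s2: max(29, 18) = 29
s3 - s5 - s4 - s6 - s1 - s2: max(29, 30, 28, 19, 24) = 30
s3 - s6 - s1 - s2: max(28, 19, 24) = 28
s3 - s5 - s6 - s1 - s2: max(29, 5, 19, 24) = 29
s3 - s6 - s5 - s2: max(28, 5, 18) = 28
s3 - s2: max(13) = 13
The minimum achievable maximum is 13.

13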